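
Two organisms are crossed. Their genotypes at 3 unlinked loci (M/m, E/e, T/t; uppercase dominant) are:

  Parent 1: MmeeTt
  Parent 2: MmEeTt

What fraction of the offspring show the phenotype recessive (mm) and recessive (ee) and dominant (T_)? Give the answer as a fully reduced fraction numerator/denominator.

P(mm ee T_) = 3/32

MmeeTt gametes: MeT×2, Met×2, meT×2, met×2
MmEeTt gametes: MET×1, MEt×1, MeT×1, Met×1, mET×1, mEt×1, meT×1, met×1
MmeeTt×MmEeTt grid (8·8=64): MMEeTT=2 MMEeTt=4 MMEett=2 MMeeTT=2 MMeeTt=4 MMeett=2 MmEeTT=4 MmEeTt=8 MmEett=4 MmeeTT=4 MmeeTt=8 Mmeett=4 mmEeTT=2 mmEeTt=4 mmEett=2 mmeeTT=2 mmeeTt=4 mmeett=2
mm ee T_ hits 6/64; gcd=2; 6÷2/64÷2 = 3/32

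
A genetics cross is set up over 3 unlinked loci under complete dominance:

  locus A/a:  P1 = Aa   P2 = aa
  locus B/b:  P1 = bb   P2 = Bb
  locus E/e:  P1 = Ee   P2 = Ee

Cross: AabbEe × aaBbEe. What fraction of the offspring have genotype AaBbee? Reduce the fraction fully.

P(AaBbee) = 1/16

AabbEe gametes: AbE×2, Abe×2, abE×2, abe×2
aaBbEe gametes: aBE×2, aBe×2, abE×2, abe×2
AabbEe×aaBbEe grid (8·8=64): AaBbEE=4 AaBbEe=8 AaBbee=4 AabbEE=4 AabbEe=8 Aabbee=4 aaBbEE=4 aaBbEe=8 aaBbee=4 aabbEE=4 aabbEe=8 aabbee=4
AaBbee hits 4/64; gcd=4; 4÷4/64÷4 = 1/16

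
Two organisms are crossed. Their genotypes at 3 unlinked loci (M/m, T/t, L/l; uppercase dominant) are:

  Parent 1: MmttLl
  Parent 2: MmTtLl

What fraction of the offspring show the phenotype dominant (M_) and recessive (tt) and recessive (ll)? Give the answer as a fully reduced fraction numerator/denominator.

P(M_ tt ll) = 3/32

MmttLl gametes: MtL×2, Mtl×2, mtL×2, mtl×2
MmTtLl gametes: MTL×1, MTl×1, MtL×1, Mtl×1, mTL×1, mTl×1, mtL×1, mtl×1
MmttLl×MmTtLl grid (8·8=64): MMTtLL=2 MMTtLl=4 MMTtll=2 MMttLL=2 MMttLl=4 MMttll=2 MmTtLL=4 MmTtLl=8 MmTtll=4 MmttLL=4 MmttLl=8 Mmttll=4 mmTtLL=2 mmTtLl=4 mmTtll=2 mmttLL=2 mmttLl=4 mmttll=2
M_ tt ll hits 6/64; gcd=2; 6÷2/64÷2 = 3/32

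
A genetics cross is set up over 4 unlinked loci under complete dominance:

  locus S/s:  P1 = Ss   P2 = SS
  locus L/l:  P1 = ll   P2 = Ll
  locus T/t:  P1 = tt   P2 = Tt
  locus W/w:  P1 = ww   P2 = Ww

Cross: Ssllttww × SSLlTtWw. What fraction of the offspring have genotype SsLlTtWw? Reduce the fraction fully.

Ssllttww gametes: Sltw×8, sltw×8
SSLlTtWw gametes: SLTW×2, SLTw×2, SLtW×2, SLtw×2, SlTW×2, SlTw×2, SltW×2, Sltw×2
Ssllttww×SSLlTtWw grid (16·16=256): SSLlTtWw=16 SSLlTtww=16 SSLlttWw=16 SSLlttww=16 SSllTtWw=16 SSllTtww=16 SSllttWw=16 SSllttww=16 SsLlTtWw=16 SsLlTtww=16 SsLlttWw=16 SsLlttww=16 SsllTtWw=16 SsllTtww=16 SsllttWw=16 Ssllttww=16
SsLlTtWw hits 16/256; gcd=16; 16÷16/256÷16 = 1/16

P(SsLlTtWw) = 1/16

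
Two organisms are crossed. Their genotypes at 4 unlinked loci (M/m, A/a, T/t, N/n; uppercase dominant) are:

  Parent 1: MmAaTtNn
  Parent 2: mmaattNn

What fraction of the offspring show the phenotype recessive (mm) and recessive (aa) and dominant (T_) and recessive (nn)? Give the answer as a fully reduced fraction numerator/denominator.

P(mm aa T_ nn) = 1/32

MmAaTtNn gametes: MATN×1, MATn×1, MAtN×1, MAtn×1, MaTN×1, MaTn×1, MatN×1, Matn×1, mATN×1, mATn×1, mAtN×1, mAtn×1, maTN×1, maTn×1, matN×1, matn×1
mmaattNn gametes: matN×8, matn×8
MmAaTtNn×mmaattNn grid (16·16=256): MmAaTtNN=8 MmAaTtNn=16 MmAaTtnn=8 MmAattNN=8 MmAattNn=16 MmAattnn=8 MmaaTtNN=8 MmaaTtNn=16 MmaaTtnn=8 MmaattNN=8 MmaattNn=16 Mmaattnn=8 mmAaTtNN=8 mmAaTtNn=16 mmAaTtnn=8 mmAattNN=8 mmAattNn=16 mmAattnn=8 mmaaTtNN=8 mmaaTtNn=16 mmaaTtnn=8 mmaattNN=8 mmaattNn=16 mmaattnn=8
mm aa T_ nn hits 8/256; gcd=8; 8÷8/256÷8 = 1/32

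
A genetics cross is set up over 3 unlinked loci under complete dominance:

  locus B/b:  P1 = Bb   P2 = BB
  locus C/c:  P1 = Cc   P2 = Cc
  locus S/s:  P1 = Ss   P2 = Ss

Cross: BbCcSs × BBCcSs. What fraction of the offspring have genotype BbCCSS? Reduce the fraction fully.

P(BbCCSS) = 1/32

BbCcSs gametes: BCS×1, BCs×1, BcS×1, Bcs×1, bCS×1, bCs×1, bcS×1, bcs×1
BBCcSs gametes: BCS×2, BCs×2, BcS×2, Bcs×2
BbCcSs×BBCcSs grid (8·8=64): BBCCSS=2 BBCCSs=4 BBCCss=2 BBCcSS=4 BBCcSs=8 BBCcss=4 BBccSS=2 BBccSs=4 BBccss=2 BbCCSS=2 BbCCSs=4 BbCCss=2 BbCcSS=4 BbCcSs=8 BbCcss=4 BbccSS=2 BbccSs=4 Bbccss=2
BbCCSS hits 2/64; gcd=2; 2÷2/64÷2 = 1/32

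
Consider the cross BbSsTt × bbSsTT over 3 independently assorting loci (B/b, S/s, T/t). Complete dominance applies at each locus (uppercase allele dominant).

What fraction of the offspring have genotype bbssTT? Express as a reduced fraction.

P(bbssTT) = 1/16

BbSsTt gametes: BST×1, BSt×1, BsT×1, Bst×1, bST×1, bSt×1, bsT×1, bst×1
bbSsTT gametes: bST×4, bsT×4
BbSsTt×bbSsTT grid (8·8=64): BbSSTT=4 BbSSTt=4 BbSsTT=8 BbSsTt=8 BbssTT=4 BbssTt=4 bbSSTT=4 bbSSTt=4 bbSsTT=8 bbSsTt=8 bbssTT=4 bbssTt=4
bbssTT hits 4/64; gcd=4; 4÷4/64÷4 = 1/16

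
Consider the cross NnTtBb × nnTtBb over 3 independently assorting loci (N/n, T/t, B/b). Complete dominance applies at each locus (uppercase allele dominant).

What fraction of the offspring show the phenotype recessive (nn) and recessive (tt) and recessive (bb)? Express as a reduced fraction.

P(nn tt bb) = 1/32

NnTtBb gametes: NTB×1, NTb×1, NtB×1, Ntb×1, nTB×1, nTb×1, ntB×1, ntb×1
nnTtBb gametes: nTB×2, nTb×2, ntB×2, ntb×2
NnTtBb×nnTtBb grid (8·8=64): NnTTBB=2 NnTTBb=4 NnTTbb=2 NnTtBB=4 NnTtBb=8 NnTtbb=4 NnttBB=2 NnttBb=4 Nnttbb=2 nnTTBB=2 nnTTBb=4 nnTTbb=2 nnTtBB=4 nnTtBb=8 nnTtbb=4 nnttBB=2 nnttBb=4 nnttbb=2
nn tt bb hits 2/64; gcd=2; 2÷2/64÷2 = 1/32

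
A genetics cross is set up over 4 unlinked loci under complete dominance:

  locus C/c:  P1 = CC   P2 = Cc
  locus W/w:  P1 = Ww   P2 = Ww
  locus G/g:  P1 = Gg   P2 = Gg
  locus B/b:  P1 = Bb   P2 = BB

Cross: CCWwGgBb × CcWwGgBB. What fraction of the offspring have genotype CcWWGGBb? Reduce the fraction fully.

P(CcWWGGBb) = 1/64

CCWwGgBb gametes: CWGB×2, CWGb×2, CWgB×2, CWgb×2, CwGB×2, CwGb×2, CwgB×2, Cwgb×2
CcWwGgBB gametes: CWGB×2, CWgB×2, CwGB×2, CwgB×2, cWGB×2, cWgB×2, cwGB×2, cwgB×2
CCWwGgBb×CcWwGgBB grid (16·16=256): CCWWGGBB=4 CCWWGGBb=4 CCWWGgBB=8 CCWWGgBb=8 CCWWggBB=4 CCWWggBb=4 CCWwGGBB=8 CCWwGGBb=8 CCWwGgBB=16 CCWwGgBb=16 CCWwggBB=8 CCWwggBb=8 CCwwGGBB=4 CCwwGGBb=4 CCwwGgBB=8 CCwwGgBb=8 CCwwggBB=4 CCwwggBb=4 CcWWGGBB=4 CcWWGGBb=4 CcWWGgBB=8 CcWWGgBb=8 CcWWggBB=4 CcWWggBb=4 CcWwGGBB=8 CcWwGGBb=8 CcWwGgBB=16 CcWwGgBb=16 CcWwggBB=8 CcWwggBb=8 CcwwGGBB=4 CcwwGGBb=4 CcwwGgBB=8 CcwwGgBb=8 CcwwggBB=4 CcwwggBb=4
CcWWGGBb hits 4/256; gcd=4; 4÷4/256÷4 = 1/64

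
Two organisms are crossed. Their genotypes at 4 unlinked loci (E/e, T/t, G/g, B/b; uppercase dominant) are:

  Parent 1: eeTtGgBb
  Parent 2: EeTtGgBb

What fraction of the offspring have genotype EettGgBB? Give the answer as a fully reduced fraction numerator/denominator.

P(EettGgBB) = 1/64

eeTtGgBb gametes: eTGB×2, eTGb×2, eTgB×2, eTgb×2, etGB×2, etGb×2, etgB×2, etgb×2
EeTtGgBb gametes: ETGB×1, ETGb×1, ETgB×1, ETgb×1, EtGB×1, EtGb×1, EtgB×1, Etgb×1, eTGB×1, eTGb×1, eTgB×1, eTgb×1, etGB×1, etGb×1, etgB×1, etgb×1
eeTtGgBb×EeTtGgBb grid (16·16=256): EeTTGGBB=2 EeTTGGBb=4 EeTTGGbb=2 EeTTGgBB=4 EeTTGgBb=8 EeTTGgbb=4 EeTTggBB=2 EeTTggBb=4 EeTTggbb=2 EeTtGGBB=4 EeTtGGBb=8 EeTtGGbb=4 EeTtGgBB=8 EeTtGgBb=16 EeTtGgbb=8 EeTtggBB=4 EeTtggBb=8 EeTtggbb=4 EettGGBB=2 EettGGBb=4 EettGGbb=2 EettGgBB=4 EettGgBb=8 EettGgbb=4 EettggBB=2 EettggBb=4 Eettggbb=2 eeTTGGBB=2 eeTTGGBb=4 eeTTGGbb=2 eeTTGgBB=4 eeTTGgBb=8 eeTTGgbb=4 eeTTggBB=2 eeTTggBb=4 eeTTggbb=2 eeTtGGBB=4 eeTtGGBb=8 eeTtGGbb=4 eeTtGgBB=8 eeTtGgBb=16 eeTtGgbb=8 eeTtggBB=4 eeTtggBb=8 eeTtggbb=4 eettGGBB=2 eettGGBb=4 eettGGbb=2 eettGgBB=4 eettGgBb=8 eettGgbb=4 eettggBB=2 eettggBb=4 eettggbb=2
EettGgBB hits 4/256; gcd=4; 4÷4/256÷4 = 1/64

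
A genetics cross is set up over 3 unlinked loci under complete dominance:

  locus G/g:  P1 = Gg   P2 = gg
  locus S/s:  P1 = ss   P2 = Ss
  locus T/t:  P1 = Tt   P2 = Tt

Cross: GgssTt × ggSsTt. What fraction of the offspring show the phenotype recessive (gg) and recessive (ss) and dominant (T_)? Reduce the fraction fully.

GgssTt gametes: GsT×2, Gst×2, gsT×2, gst×2
ggSsTt gametes: gST×2, gSt×2, gsT×2, gst×2
GgssTt×ggSsTt grid (8·8=64): GgSsTT=4 GgSsTt=8 GgSstt=4 GgssTT=4 GgssTt=8 Ggsstt=4 ggSsTT=4 ggSsTt=8 ggSstt=4 ggssTT=4 ggssTt=8 ggsstt=4
gg ss T_ hits 12/64; gcd=4; 12÷4/64÷4 = 3/16

P(gg ss T_) = 3/16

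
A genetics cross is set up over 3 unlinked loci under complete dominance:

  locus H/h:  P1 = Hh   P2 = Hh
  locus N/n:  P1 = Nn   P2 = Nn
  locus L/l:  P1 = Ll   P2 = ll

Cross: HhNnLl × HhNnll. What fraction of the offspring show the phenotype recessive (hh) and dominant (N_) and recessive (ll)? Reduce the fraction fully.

P(hh N_ ll) = 3/32

HhNnLl gametes: HNL×1, HNl×1, HnL×1, Hnl×1, hNL×1, hNl×1, hnL×1, hnl×1
HhNnll gametes: HNl×2, Hnl×2, hNl×2, hnl×2
HhNnLl×HhNnll grid (8·8=64): HHNNLl=2 HHNNll=2 HHNnLl=4 HHNnll=4 HHnnLl=2 HHnnll=2 HhNNLl=4 HhNNll=4 HhNnLl=8 HhNnll=8 HhnnLl=4 Hhnnll=4 hhNNLl=2 hhNNll=2 hhNnLl=4 hhNnll=4 hhnnLl=2 hhnnll=2
hh N_ ll hits 6/64; gcd=2; 6÷2/64÷2 = 3/32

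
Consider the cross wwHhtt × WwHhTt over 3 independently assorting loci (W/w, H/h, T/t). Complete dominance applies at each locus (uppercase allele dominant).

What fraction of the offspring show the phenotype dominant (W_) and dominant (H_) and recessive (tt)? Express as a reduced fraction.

wwHhtt gametes: wHt×4, wht×4
WwHhTt gametes: WHT×1, WHt×1, WhT×1, Wht×1, wHT×1, wHt×1, whT×1, wht×1
wwHhtt×WwHhTt grid (8·8=64): WwHHTt=4 WwHHtt=4 WwHhTt=8 WwHhtt=8 WwhhTt=4 Wwhhtt=4 wwHHTt=4 wwHHtt=4 wwHhTt=8 wwHhtt=8 wwhhTt=4 wwhhtt=4
W_ H_ tt hits 12/64; gcd=4; 12÷4/64÷4 = 3/16

P(W_ H_ tt) = 3/16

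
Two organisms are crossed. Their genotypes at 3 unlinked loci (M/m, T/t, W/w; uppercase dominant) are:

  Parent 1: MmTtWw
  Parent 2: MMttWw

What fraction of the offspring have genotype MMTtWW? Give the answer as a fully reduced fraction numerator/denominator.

P(MMTtWW) = 1/16

MmTtWw gametes: MTW×1, MTw×1, MtW×1, Mtw×1, mTW×1, mTw×1, mtW×1, mtw×1
MMttWw gametes: MtW×4, Mtw×4
MmTtWw×MMttWw grid (8·8=64): MMTtWW=4 MMTtWw=8 MMTtww=4 MMttWW=4 MMttWw=8 MMttww=4 MmTtWW=4 MmTtWw=8 MmTtww=4 MmttWW=4 MmttWw=8 Mmttww=4
MMTtWW hits 4/64; gcd=4; 4÷4/64÷4 = 1/16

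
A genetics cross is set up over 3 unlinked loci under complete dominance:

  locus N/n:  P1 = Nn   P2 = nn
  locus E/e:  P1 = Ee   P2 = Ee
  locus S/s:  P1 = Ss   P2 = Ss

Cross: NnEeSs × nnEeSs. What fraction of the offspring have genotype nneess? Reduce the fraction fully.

P(nneess) = 1/32

NnEeSs gametes: NES×1, NEs×1, NeS×1, Nes×1, nES×1, nEs×1, neS×1, nes×1
nnEeSs gametes: nES×2, nEs×2, neS×2, nes×2
NnEeSs×nnEeSs grid (8·8=64): NnEESS=2 NnEESs=4 NnEEss=2 NnEeSS=4 NnEeSs=8 NnEess=4 NneeSS=2 NneeSs=4 Nneess=2 nnEESS=2 nnEESs=4 nnEEss=2 nnEeSS=4 nnEeSs=8 nnEess=4 nneeSS=2 nneeSs=4 nneess=2
nneess hits 2/64; gcd=2; 2÷2/64÷2 = 1/32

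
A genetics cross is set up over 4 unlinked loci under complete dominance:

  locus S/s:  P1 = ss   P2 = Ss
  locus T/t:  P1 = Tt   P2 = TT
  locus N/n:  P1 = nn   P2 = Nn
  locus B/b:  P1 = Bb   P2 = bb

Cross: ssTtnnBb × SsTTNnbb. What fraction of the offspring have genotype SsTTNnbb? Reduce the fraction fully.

P(SsTTNnbb) = 1/16

ssTtnnBb gametes: sTnB×4, sTnb×4, stnB×4, stnb×4
SsTTNnbb gametes: STNb×4, STnb×4, sTNb×4, sTnb×4
ssTtnnBb×SsTTNnbb grid (16·16=256): SsTTNnBb=16 SsTTNnbb=16 SsTTnnBb=16 SsTTnnbb=16 SsTtNnBb=16 SsTtNnbb=16 SsTtnnBb=16 SsTtnnbb=16 ssTTNnBb=16 ssTTNnbb=16 ssTTnnBb=16 ssTTnnbb=16 ssTtNnBb=16 ssTtNnbb=16 ssTtnnBb=16 ssTtnnbb=16
SsTTNnbb hits 16/256; gcd=16; 16÷16/256÷16 = 1/16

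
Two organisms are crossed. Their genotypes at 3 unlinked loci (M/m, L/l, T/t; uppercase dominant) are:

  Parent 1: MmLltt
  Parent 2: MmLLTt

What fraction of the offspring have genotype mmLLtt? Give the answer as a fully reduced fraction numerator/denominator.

MmLltt gametes: MLt×2, Mlt×2, mLt×2, mlt×2
MmLLTt gametes: MLT×2, MLt×2, mLT×2, mLt×2
MmLltt×MmLLTt grid (8·8=64): MMLLTt=4 MMLLtt=4 MMLlTt=4 MMLltt=4 MmLLTt=8 MmLLtt=8 MmLlTt=8 MmLltt=8 mmLLTt=4 mmLLtt=4 mmLlTt=4 mmLltt=4
mmLLtt hits 4/64; gcd=4; 4÷4/64÷4 = 1/16

P(mmLLtt) = 1/16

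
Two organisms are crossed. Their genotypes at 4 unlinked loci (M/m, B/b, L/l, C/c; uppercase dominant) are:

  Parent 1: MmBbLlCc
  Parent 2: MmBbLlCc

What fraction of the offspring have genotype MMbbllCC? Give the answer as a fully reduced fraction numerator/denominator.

P(MMbbllCC) = 1/256

MmBbLlCc gametes: MBLC×1, MBLc×1, MBlC×1, MBlc×1, MbLC×1, MbLc×1, MblC×1, Mblc×1, mBLC×1, mBLc×1, mBlC×1, mBlc×1, mbLC×1, mbLc×1, mblC×1, mblc×1
MmBbLlCc gametes: MBLC×1, MBLc×1, MBlC×1, MBlc×1, MbLC×1, MbLc×1, MblC×1, Mblc×1, mBLC×1, mBLc×1, mBlC×1, mBlc×1, mbLC×1, mbLc×1, mblC×1, mblc×1
MmBbLlCc×MmBbLlCc grid (16·16=256): MMBBLLCC=1 MMBBLLCc=2 MMBBLLcc=1 MMBBLlCC=2 MMBBLlCc=4 MMBBLlcc=2 MMBBllCC=1 MMBBllCc=2 MMBBllcc=1 MMBbLLCC=2 MMBbLLCc=4 MMBbLLcc=2 MMBbLlCC=4 MMBbLlCc=8 MMBbLlcc=4 MMBbllCC=2 MMBbllCc=4 MMBbllcc=2 MMbbLLCC=1 MMbbLLCc=2 MMbbLLcc=1 MMbbLlCC=2 MMbbLlCc=4 MMbbLlcc=2 MMbbllCC=1 MMbbllCc=2 MMbbllcc=1 MmBBLLCC=2 MmBBLLCc=4 MmBBLLcc=2 MmBBLlCC=4 MmBBLlCc=8 MmBBLlcc=4 MmBBllCC=2 MmBBllCc=4 MmBBllcc=2 MmBbLLCC=4 MmBbLLCc=8 MmBbLLcc=4 MmBbLlCC=8 MmBbLlCc=16 MmBbLlcc=8 MmBbllCC=4 MmBbllCc=8 MmBbllcc=4 MmbbLLCC=2 MmbbLLCc=4 MmbbLLcc=2 MmbbLlCC=4 MmbbLlCc=8 MmbbLlcc=4 MmbbllCC=2 MmbbllCc=4 Mmbbllcc=2 mmBBLLCC=1 mmBBLLCc=2 mmBBLLcc=1 mmBBLlCC=2 mmBBLlCc=4 mmBBLlcc=2 mmBBllCC=1 mmBBllCc=2 mmBBllcc=1 mmBbLLCC=2 mmBbLLCc=4 mmBbLLcc=2 mmBbLlCC=4 mmBbLlCc=8 mmBbLlcc=4 mmBbllCC=2 mmBbllCc=4 mmBbllcc=2 mmbbLLCC=1 mmbbLLCc=2 mmbbLLcc=1 mmbbLlCC=2 mmbbLlCc=4 mmbbLlcc=2 mmbbllCC=1 mmbbllCc=2 mmbbllcc=1
MMbbllCC hits 1/256; gcd=1; 1÷1/256÷1 = 1/256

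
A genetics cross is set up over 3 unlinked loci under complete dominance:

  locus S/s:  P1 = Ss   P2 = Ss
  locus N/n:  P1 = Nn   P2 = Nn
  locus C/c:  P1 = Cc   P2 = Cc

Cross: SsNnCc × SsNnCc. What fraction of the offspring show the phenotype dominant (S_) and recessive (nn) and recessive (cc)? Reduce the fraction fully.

P(S_ nn cc) = 3/64

SsNnCc gametes: SNC×1, SNc×1, SnC×1, Snc×1, sNC×1, sNc×1, snC×1, snc×1
SsNnCc gametes: SNC×1, SNc×1, SnC×1, Snc×1, sNC×1, sNc×1, snC×1, snc×1
SsNnCc×SsNnCc grid (8·8=64): SSNNCC=1 SSNNCc=2 SSNNcc=1 SSNnCC=2 SSNnCc=4 SSNncc=2 SSnnCC=1 SSnnCc=2 SSnncc=1 SsNNCC=2 SsNNCc=4 SsNNcc=2 SsNnCC=4 SsNnCc=8 SsNncc=4 SsnnCC=2 SsnnCc=4 Ssnncc=2 ssNNCC=1 ssNNCc=2 ssNNcc=1 ssNnCC=2 ssNnCc=4 ssNncc=2 ssnnCC=1 ssnnCc=2 ssnncc=1
S_ nn cc hits 3/64; gcd=1; 3÷1/64÷1 = 3/64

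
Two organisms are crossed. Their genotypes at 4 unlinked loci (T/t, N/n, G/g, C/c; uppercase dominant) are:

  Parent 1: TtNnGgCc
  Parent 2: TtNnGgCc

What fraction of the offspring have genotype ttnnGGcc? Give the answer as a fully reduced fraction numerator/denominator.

TtNnGgCc gametes: TNGC×1, TNGc×1, TNgC×1, TNgc×1, TnGC×1, TnGc×1, TngC×1, Tngc×1, tNGC×1, tNGc×1, tNgC×1, tNgc×1, tnGC×1, tnGc×1, tngC×1, tngc×1
TtNnGgCc gametes: TNGC×1, TNGc×1, TNgC×1, TNgc×1, TnGC×1, TnGc×1, TngC×1, Tngc×1, tNGC×1, tNGc×1, tNgC×1, tNgc×1, tnGC×1, tnGc×1, tngC×1, tngc×1
TtNnGgCc×TtNnGgCc grid (16·16=256): TTNNGGCC=1 TTNNGGCc=2 TTNNGGcc=1 TTNNGgCC=2 TTNNGgCc=4 TTNNGgcc=2 TTNNggCC=1 TTNNggCc=2 TTNNggcc=1 TTNnGGCC=2 TTNnGGCc=4 TTNnGGcc=2 TTNnGgCC=4 TTNnGgCc=8 TTNnGgcc=4 TTNnggCC=2 TTNnggCc=4 TTNnggcc=2 TTnnGGCC=1 TTnnGGCc=2 TTnnGGcc=1 TTnnGgCC=2 TTnnGgCc=4 TTnnGgcc=2 TTnnggCC=1 TTnnggCc=2 TTnnggcc=1 TtNNGGCC=2 TtNNGGCc=4 TtNNGGcc=2 TtNNGgCC=4 TtNNGgCc=8 TtNNGgcc=4 TtNNggCC=2 TtNNggCc=4 TtNNggcc=2 TtNnGGCC=4 TtNnGGCc=8 TtNnGGcc=4 TtNnGgCC=8 TtNnGgCc=16 TtNnGgcc=8 TtNnggCC=4 TtNnggCc=8 TtNnggcc=4 TtnnGGCC=2 TtnnGGCc=4 TtnnGGcc=2 TtnnGgCC=4 TtnnGgCc=8 TtnnGgcc=4 TtnnggCC=2 TtnnggCc=4 Ttnnggcc=2 ttNNGGCC=1 ttNNGGCc=2 ttNNGGcc=1 ttNNGgCC=2 ttNNGgCc=4 ttNNGgcc=2 ttNNggCC=1 ttNNggCc=2 ttNNggcc=1 ttNnGGCC=2 ttNnGGCc=4 ttNnGGcc=2 ttNnGgCC=4 ttNnGgCc=8 ttNnGgcc=4 ttNnggCC=2 ttNnggCc=4 ttNnggcc=2 ttnnGGCC=1 ttnnGGCc=2 ttnnGGcc=1 ttnnGgCC=2 ttnnGgCc=4 ttnnGgcc=2 ttnnggCC=1 ttnnggCc=2 ttnnggcc=1
ttnnGGcc hits 1/256; gcd=1; 1÷1/256÷1 = 1/256

P(ttnnGGcc) = 1/256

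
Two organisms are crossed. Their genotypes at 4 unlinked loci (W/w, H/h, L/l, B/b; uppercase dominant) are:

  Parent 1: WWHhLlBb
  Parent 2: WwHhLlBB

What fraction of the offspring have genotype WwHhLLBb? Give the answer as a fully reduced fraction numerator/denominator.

WWHhLlBb gametes: WHLB×2, WHLb×2, WHlB×2, WHlb×2, WhLB×2, WhLb×2, WhlB×2, Whlb×2
WwHhLlBB gametes: WHLB×2, WHlB×2, WhLB×2, WhlB×2, wHLB×2, wHlB×2, whLB×2, whlB×2
WWHhLlBb×WwHhLlBB grid (16·16=256): WWHHLLBB=4 WWHHLLBb=4 WWHHLlBB=8 WWHHLlBb=8 WWHHllBB=4 WWHHllBb=4 WWHhLLBB=8 WWHhLLBb=8 WWHhLlBB=16 WWHhLlBb=16 WWHhllBB=8 WWHhllBb=8 WWhhLLBB=4 WWhhLLBb=4 WWhhLlBB=8 WWhhLlBb=8 WWhhllBB=4 WWhhllBb=4 WwHHLLBB=4 WwHHLLBb=4 WwHHLlBB=8 WwHHLlBb=8 WwHHllBB=4 WwHHllBb=4 WwHhLLBB=8 WwHhLLBb=8 WwHhLlBB=16 WwHhLlBb=16 WwHhllBB=8 WwHhllBb=8 WwhhLLBB=4 WwhhLLBb=4 WwhhLlBB=8 WwhhLlBb=8 WwhhllBB=4 WwhhllBb=4
WwHhLLBb hits 8/256; gcd=8; 8÷8/256÷8 = 1/32

P(WwHhLLBb) = 1/32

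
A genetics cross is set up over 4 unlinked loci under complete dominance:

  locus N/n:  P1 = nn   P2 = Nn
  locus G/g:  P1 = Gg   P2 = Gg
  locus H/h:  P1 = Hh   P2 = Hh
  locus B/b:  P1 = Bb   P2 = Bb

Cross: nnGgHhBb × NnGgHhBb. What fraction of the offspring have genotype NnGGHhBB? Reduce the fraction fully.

nnGgHhBb gametes: nGHB×2, nGHb×2, nGhB×2, nGhb×2, ngHB×2, ngHb×2, nghB×2, nghb×2
NnGgHhBb gametes: NGHB×1, NGHb×1, NGhB×1, NGhb×1, NgHB×1, NgHb×1, NghB×1, Nghb×1, nGHB×1, nGHb×1, nGhB×1, nGhb×1, ngHB×1, ngHb×1, nghB×1, nghb×1
nnGgHhBb×NnGgHhBb grid (16·16=256): NnGGHHBB=2 NnGGHHBb=4 NnGGHHbb=2 NnGGHhBB=4 NnGGHhBb=8 NnGGHhbb=4 NnGGhhBB=2 NnGGhhBb=4 NnGGhhbb=2 NnGgHHBB=4 NnGgHHBb=8 NnGgHHbb=4 NnGgHhBB=8 NnGgHhBb=16 NnGgHhbb=8 NnGghhBB=4 NnGghhBb=8 NnGghhbb=4 NnggHHBB=2 NnggHHBb=4 NnggHHbb=2 NnggHhBB=4 NnggHhBb=8 NnggHhbb=4 NngghhBB=2 NngghhBb=4 Nngghhbb=2 nnGGHHBB=2 nnGGHHBb=4 nnGGHHbb=2 nnGGHhBB=4 nnGGHhBb=8 nnGGHhbb=4 nnGGhhBB=2 nnGGhhBb=4 nnGGhhbb=2 nnGgHHBB=4 nnGgHHBb=8 nnGgHHbb=4 nnGgHhBB=8 nnGgHhBb=16 nnGgHhbb=8 nnGghhBB=4 nnGghhBb=8 nnGghhbb=4 nnggHHBB=2 nnggHHBb=4 nnggHHbb=2 nnggHhBB=4 nnggHhBb=8 nnggHhbb=4 nngghhBB=2 nngghhBb=4 nngghhbb=2
NnGGHhBB hits 4/256; gcd=4; 4÷4/256÷4 = 1/64

P(NnGGHhBB) = 1/64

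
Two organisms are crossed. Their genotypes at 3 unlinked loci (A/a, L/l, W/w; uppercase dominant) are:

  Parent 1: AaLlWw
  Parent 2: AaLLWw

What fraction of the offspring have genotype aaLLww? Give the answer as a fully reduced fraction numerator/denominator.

P(aaLLww) = 1/32

AaLlWw gametes: ALW×1, ALw×1, AlW×1, Alw×1, aLW×1, aLw×1, alW×1, alw×1
AaLLWw gametes: ALW×2, ALw×2, aLW×2, aLw×2
AaLlWw×AaLLWw grid (8·8=64): AALLWW=2 AALLWw=4 AALLww=2 AALlWW=2 AALlWw=4 AALlww=2 AaLLWW=4 AaLLWw=8 AaLLww=4 AaLlWW=4 AaLlWw=8 AaLlww=4 aaLLWW=2 aaLLWw=4 aaLLww=2 aaLlWW=2 aaLlWw=4 aaLlww=2
aaLLww hits 2/64; gcd=2; 2÷2/64÷2 = 1/32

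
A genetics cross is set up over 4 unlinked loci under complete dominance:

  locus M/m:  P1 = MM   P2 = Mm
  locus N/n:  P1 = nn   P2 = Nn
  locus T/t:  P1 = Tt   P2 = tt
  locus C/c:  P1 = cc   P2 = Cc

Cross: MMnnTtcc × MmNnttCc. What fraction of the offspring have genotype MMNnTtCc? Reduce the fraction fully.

P(MMNnTtCc) = 1/16

MMnnTtcc gametes: MnTc×8, Mntc×8
MmNnttCc gametes: MNtC×2, MNtc×2, MntC×2, Mntc×2, mNtC×2, mNtc×2, mntC×2, mntc×2
MMnnTtcc×MmNnttCc grid (16·16=256): MMNnTtCc=16 MMNnTtcc=16 MMNnttCc=16 MMNnttcc=16 MMnnTtCc=16 MMnnTtcc=16 MMnnttCc=16 MMnnttcc=16 MmNnTtCc=16 MmNnTtcc=16 MmNnttCc=16 MmNnttcc=16 MmnnTtCc=16 MmnnTtcc=16 MmnnttCc=16 Mmnnttcc=16
MMNnTtCc hits 16/256; gcd=16; 16÷16/256÷16 = 1/16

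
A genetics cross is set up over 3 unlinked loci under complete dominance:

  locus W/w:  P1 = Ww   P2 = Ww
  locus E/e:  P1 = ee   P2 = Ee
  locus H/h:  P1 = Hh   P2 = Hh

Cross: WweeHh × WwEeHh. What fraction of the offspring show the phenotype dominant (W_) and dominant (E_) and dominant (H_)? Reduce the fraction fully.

P(W_ E_ H_) = 9/32

WweeHh gametes: WeH×2, Weh×2, weH×2, weh×2
WwEeHh gametes: WEH×1, WEh×1, WeH×1, Weh×1, wEH×1, wEh×1, weH×1, weh×1
WweeHh×WwEeHh grid (8·8=64): WWEeHH=2 WWEeHh=4 WWEehh=2 WWeeHH=2 WWeeHh=4 WWeehh=2 WwEeHH=4 WwEeHh=8 WwEehh=4 WweeHH=4 WweeHh=8 Wweehh=4 wwEeHH=2 wwEeHh=4 wwEehh=2 wweeHH=2 wweeHh=4 wweehh=2
W_ E_ H_ hits 18/64; gcd=2; 18÷2/64÷2 = 9/32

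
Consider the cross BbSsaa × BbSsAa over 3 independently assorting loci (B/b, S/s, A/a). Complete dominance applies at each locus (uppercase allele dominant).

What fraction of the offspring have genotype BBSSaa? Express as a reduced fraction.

P(BBSSaa) = 1/32

BbSsaa gametes: BSa×2, Bsa×2, bSa×2, bsa×2
BbSsAa gametes: BSA×1, BSa×1, BsA×1, Bsa×1, bSA×1, bSa×1, bsA×1, bsa×1
BbSsaa×BbSsAa grid (8·8=64): BBSSAa=2 BBSSaa=2 BBSsAa=4 BBSsaa=4 BBssAa=2 BBssaa=2 BbSSAa=4 BbSSaa=4 BbSsAa=8 BbSsaa=8 BbssAa=4 Bbssaa=4 bbSSAa=2 bbSSaa=2 bbSsAa=4 bbSsaa=4 bbssAa=2 bbssaa=2
BBSSaa hits 2/64; gcd=2; 2÷2/64÷2 = 1/32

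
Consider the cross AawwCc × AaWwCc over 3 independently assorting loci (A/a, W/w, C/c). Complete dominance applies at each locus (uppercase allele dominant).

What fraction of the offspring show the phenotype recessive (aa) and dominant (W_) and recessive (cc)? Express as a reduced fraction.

AawwCc gametes: AwC×2, Awc×2, awC×2, awc×2
AaWwCc gametes: AWC×1, AWc×1, AwC×1, Awc×1, aWC×1, aWc×1, awC×1, awc×1
AawwCc×AaWwCc grid (8·8=64): AAWwCC=2 AAWwCc=4 AAWwcc=2 AAwwCC=2 AAwwCc=4 AAwwcc=2 AaWwCC=4 AaWwCc=8 AaWwcc=4 AawwCC=4 AawwCc=8 Aawwcc=4 aaWwCC=2 aaWwCc=4 aaWwcc=2 aawwCC=2 aawwCc=4 aawwcc=2
aa W_ cc hits 2/64; gcd=2; 2÷2/64÷2 = 1/32

P(aa W_ cc) = 1/32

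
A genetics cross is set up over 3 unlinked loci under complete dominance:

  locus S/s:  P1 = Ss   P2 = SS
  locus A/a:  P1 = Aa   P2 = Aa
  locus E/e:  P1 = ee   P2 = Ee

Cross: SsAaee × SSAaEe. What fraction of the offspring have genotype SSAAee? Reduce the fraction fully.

P(SSAAee) = 1/16

SsAaee gametes: SAe×2, Sae×2, sAe×2, sae×2
SSAaEe gametes: SAE×2, SAe×2, SaE×2, Sae×2
SsAaee×SSAaEe grid (8·8=64): SSAAEe=4 SSAAee=4 SSAaEe=8 SSAaee=8 SSaaEe=4 SSaaee=4 SsAAEe=4 SsAAee=4 SsAaEe=8 SsAaee=8 SsaaEe=4 Ssaaee=4
SSAAee hits 4/64; gcd=4; 4÷4/64÷4 = 1/16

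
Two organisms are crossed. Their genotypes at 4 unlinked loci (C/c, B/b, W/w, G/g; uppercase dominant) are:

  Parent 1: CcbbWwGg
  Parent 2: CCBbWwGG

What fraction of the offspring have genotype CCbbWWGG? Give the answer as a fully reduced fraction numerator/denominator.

CcbbWwGg gametes: CbWG×2, CbWg×2, CbwG×2, Cbwg×2, cbWG×2, cbWg×2, cbwG×2, cbwg×2
CCBbWwGG gametes: CBWG×4, CBwG×4, CbWG×4, CbwG×4
CcbbWwGg×CCBbWwGG grid (16·16=256): CCBbWWGG=8 CCBbWWGg=8 CCBbWwGG=16 CCBbWwGg=16 CCBbwwGG=8 CCBbwwGg=8 CCbbWWGG=8 CCbbWWGg=8 CCbbWwGG=16 CCbbWwGg=16 CCbbwwGG=8 CCbbwwGg=8 CcBbWWGG=8 CcBbWWGg=8 CcBbWwGG=16 CcBbWwGg=16 CcBbwwGG=8 CcBbwwGg=8 CcbbWWGG=8 CcbbWWGg=8 CcbbWwGG=16 CcbbWwGg=16 CcbbwwGG=8 CcbbwwGg=8
CCbbWWGG hits 8/256; gcd=8; 8÷8/256÷8 = 1/32

P(CCbbWWGG) = 1/32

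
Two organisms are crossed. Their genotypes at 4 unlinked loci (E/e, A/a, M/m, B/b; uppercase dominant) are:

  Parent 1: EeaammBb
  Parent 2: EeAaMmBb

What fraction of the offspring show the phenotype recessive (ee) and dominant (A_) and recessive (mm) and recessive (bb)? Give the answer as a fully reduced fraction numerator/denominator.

P(ee A_ mm bb) = 1/64

EeaammBb gametes: EamB×4, Eamb×4, eamB×4, eamb×4
EeAaMmBb gametes: EAMB×1, EAMb×1, EAmB×1, EAmb×1, EaMB×1, EaMb×1, EamB×1, Eamb×1, eAMB×1, eAMb×1, eAmB×1, eAmb×1, eaMB×1, eaMb×1, eamB×1, eamb×1
EeaammBb×EeAaMmBb grid (16·16=256): EEAaMmBB=4 EEAaMmBb=8 EEAaMmbb=4 EEAammBB=4 EEAammBb=8 EEAammbb=4 EEaaMmBB=4 EEaaMmBb=8 EEaaMmbb=4 EEaammBB=4 EEaammBb=8 EEaammbb=4 EeAaMmBB=8 EeAaMmBb=16 EeAaMmbb=8 EeAammBB=8 EeAammBb=16 EeAammbb=8 EeaaMmBB=8 EeaaMmBb=16 EeaaMmbb=8 EeaammBB=8 EeaammBb=16 Eeaammbb=8 eeAaMmBB=4 eeAaMmBb=8 eeAaMmbb=4 eeAammBB=4 eeAammBb=8 eeAammbb=4 eeaaMmBB=4 eeaaMmBb=8 eeaaMmbb=4 eeaammBB=4 eeaammBb=8 eeaammbb=4
ee A_ mm bb hits 4/256; gcd=4; 4÷4/256÷4 = 1/64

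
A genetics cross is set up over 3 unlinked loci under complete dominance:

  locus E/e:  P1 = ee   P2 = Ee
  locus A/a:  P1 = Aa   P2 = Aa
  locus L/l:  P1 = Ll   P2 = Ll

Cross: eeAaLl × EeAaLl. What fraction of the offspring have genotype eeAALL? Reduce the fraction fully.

eeAaLl gametes: eAL×2, eAl×2, eaL×2, eal×2
EeAaLl gametes: EAL×1, EAl×1, EaL×1, Eal×1, eAL×1, eAl×1, eaL×1, eal×1
eeAaLl×EeAaLl grid (8·8=64): EeAALL=2 EeAALl=4 EeAAll=2 EeAaLL=4 EeAaLl=8 EeAall=4 EeaaLL=2 EeaaLl=4 Eeaall=2 eeAALL=2 eeAALl=4 eeAAll=2 eeAaLL=4 eeAaLl=8 eeAall=4 eeaaLL=2 eeaaLl=4 eeaall=2
eeAALL hits 2/64; gcd=2; 2÷2/64÷2 = 1/32

P(eeAALL) = 1/32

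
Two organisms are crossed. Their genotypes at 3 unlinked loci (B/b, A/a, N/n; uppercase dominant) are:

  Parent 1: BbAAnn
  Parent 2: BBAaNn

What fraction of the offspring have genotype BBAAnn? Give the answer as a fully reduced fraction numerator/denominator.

BbAAnn gametes: BAn×4, bAn×4
BBAaNn gametes: BAN×2, BAn×2, BaN×2, Ban×2
BbAAnn×BBAaNn grid (8·8=64): BBAANn=8 BBAAnn=8 BBAaNn=8 BBAann=8 BbAANn=8 BbAAnn=8 BbAaNn=8 BbAann=8
BBAAnn hits 8/64; gcd=8; 8÷8/64÷8 = 1/8

P(BBAAnn) = 1/8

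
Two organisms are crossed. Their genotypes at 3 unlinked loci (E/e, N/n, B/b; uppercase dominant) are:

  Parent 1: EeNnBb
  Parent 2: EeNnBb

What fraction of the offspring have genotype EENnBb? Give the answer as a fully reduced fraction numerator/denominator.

P(EENnBb) = 1/16

EeNnBb gametes: ENB×1, ENb×1, EnB×1, Enb×1, eNB×1, eNb×1, enB×1, enb×1
EeNnBb gametes: ENB×1, ENb×1, EnB×1, Enb×1, eNB×1, eNb×1, enB×1, enb×1
EeNnBb×EeNnBb grid (8·8=64): EENNBB=1 EENNBb=2 EENNbb=1 EENnBB=2 EENnBb=4 EENnbb=2 EEnnBB=1 EEnnBb=2 EEnnbb=1 EeNNBB=2 EeNNBb=4 EeNNbb=2 EeNnBB=4 EeNnBb=8 EeNnbb=4 EennBB=2 EennBb=4 Eennbb=2 eeNNBB=1 eeNNBb=2 eeNNbb=1 eeNnBB=2 eeNnBb=4 eeNnbb=2 eennBB=1 eennBb=2 eennbb=1
EENnBb hits 4/64; gcd=4; 4÷4/64÷4 = 1/16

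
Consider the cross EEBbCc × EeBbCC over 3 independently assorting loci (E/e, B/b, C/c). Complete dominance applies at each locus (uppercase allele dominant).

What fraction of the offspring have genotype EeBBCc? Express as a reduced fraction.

P(EeBBCc) = 1/16

EEBbCc gametes: EBC×2, EBc×2, EbC×2, Ebc×2
EeBbCC gametes: EBC×2, EbC×2, eBC×2, ebC×2
EEBbCc×EeBbCC grid (8·8=64): EEBBCC=4 EEBBCc=4 EEBbCC=8 EEBbCc=8 EEbbCC=4 EEbbCc=4 EeBBCC=4 EeBBCc=4 EeBbCC=8 EeBbCc=8 EebbCC=4 EebbCc=4
EeBBCc hits 4/64; gcd=4; 4÷4/64÷4 = 1/16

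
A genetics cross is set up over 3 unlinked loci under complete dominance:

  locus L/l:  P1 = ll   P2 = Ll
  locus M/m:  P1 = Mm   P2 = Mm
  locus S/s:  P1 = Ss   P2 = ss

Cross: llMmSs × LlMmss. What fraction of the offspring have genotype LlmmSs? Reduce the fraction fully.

P(LlmmSs) = 1/16

llMmSs gametes: lMS×2, lMs×2, lmS×2, lms×2
LlMmss gametes: LMs×2, Lms×2, lMs×2, lms×2
llMmSs×LlMmss grid (8·8=64): LlMMSs=4 LlMMss=4 LlMmSs=8 LlMmss=8 LlmmSs=4 Llmmss=4 llMMSs=4 llMMss=4 llMmSs=8 llMmss=8 llmmSs=4 llmmss=4
LlmmSs hits 4/64; gcd=4; 4÷4/64÷4 = 1/16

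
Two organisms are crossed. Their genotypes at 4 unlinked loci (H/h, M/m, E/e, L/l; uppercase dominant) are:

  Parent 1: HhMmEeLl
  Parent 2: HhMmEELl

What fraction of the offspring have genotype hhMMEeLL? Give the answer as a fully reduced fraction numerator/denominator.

HhMmEeLl gametes: HMEL×1, HMEl×1, HMeL×1, HMel×1, HmEL×1, HmEl×1, HmeL×1, Hmel×1, hMEL×1, hMEl×1, hMeL×1, hMel×1, hmEL×1, hmEl×1, hmeL×1, hmel×1
HhMmEELl gametes: HMEL×2, HMEl×2, HmEL×2, HmEl×2, hMEL×2, hMEl×2, hmEL×2, hmEl×2
HhMmEeLl×HhMmEELl grid (16·16=256): HHMMEELL=2 HHMMEELl=4 HHMMEEll=2 HHMMEeLL=2 HHMMEeLl=4 HHMMEell=2 HHMmEELL=4 HHMmEELl=8 HHMmEEll=4 HHMmEeLL=4 HHMmEeLl=8 HHMmEell=4 HHmmEELL=2 HHmmEELl=4 HHmmEEll=2 HHmmEeLL=2 HHmmEeLl=4 HHmmEell=2 HhMMEELL=4 HhMMEELl=8 HhMMEEll=4 HhMMEeLL=4 HhMMEeLl=8 HhMMEell=4 HhMmEELL=8 HhMmEELl=16 HhMmEEll=8 HhMmEeLL=8 HhMmEeLl=16 HhMmEell=8 HhmmEELL=4 HhmmEELl=8 HhmmEEll=4 HhmmEeLL=4 HhmmEeLl=8 HhmmEell=4 hhMMEELL=2 hhMMEELl=4 hhMMEEll=2 hhMMEeLL=2 hhMMEeLl=4 hhMMEell=2 hhMmEELL=4 hhMmEELl=8 hhMmEEll=4 hhMmEeLL=4 hhMmEeLl=8 hhMmEell=4 hhmmEELL=2 hhmmEELl=4 hhmmEEll=2 hhmmEeLL=2 hhmmEeLl=4 hhmmEell=2
hhMMEeLL hits 2/256; gcd=2; 2÷2/256÷2 = 1/128

P(hhMMEeLL) = 1/128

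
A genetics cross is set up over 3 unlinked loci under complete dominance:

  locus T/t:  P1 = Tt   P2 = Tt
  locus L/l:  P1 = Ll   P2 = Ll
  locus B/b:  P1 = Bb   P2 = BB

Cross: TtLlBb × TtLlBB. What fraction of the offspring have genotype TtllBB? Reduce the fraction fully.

TtLlBb gametes: TLB×1, TLb×1, TlB×1, Tlb×1, tLB×1, tLb×1, tlB×1, tlb×1
TtLlBB gametes: TLB×2, TlB×2, tLB×2, tlB×2
TtLlBb×TtLlBB grid (8·8=64): TTLLBB=2 TTLLBb=2 TTLlBB=4 TTLlBb=4 TTllBB=2 TTllBb=2 TtLLBB=4 TtLLBb=4 TtLlBB=8 TtLlBb=8 TtllBB=4 TtllBb=4 ttLLBB=2 ttLLBb=2 ttLlBB=4 ttLlBb=4 ttllBB=2 ttllBb=2
TtllBB hits 4/64; gcd=4; 4÷4/64÷4 = 1/16

P(TtllBB) = 1/16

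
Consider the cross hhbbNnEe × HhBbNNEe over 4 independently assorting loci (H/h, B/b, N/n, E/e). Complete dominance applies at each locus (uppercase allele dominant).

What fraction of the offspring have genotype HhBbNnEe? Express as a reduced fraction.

P(HhBbNnEe) = 1/16

hhbbNnEe gametes: hbNE×4, hbNe×4, hbnE×4, hbne×4
HhBbNNEe gametes: HBNE×2, HBNe×2, HbNE×2, HbNe×2, hBNE×2, hBNe×2, hbNE×2, hbNe×2
hhbbNnEe×HhBbNNEe grid (16·16=256): HhBbNNEE=8 HhBbNNEe=16 HhBbNNee=8 HhBbNnEE=8 HhBbNnEe=16 HhBbNnee=8 HhbbNNEE=8 HhbbNNEe=16 HhbbNNee=8 HhbbNnEE=8 HhbbNnEe=16 HhbbNnee=8 hhBbNNEE=8 hhBbNNEe=16 hhBbNNee=8 hhBbNnEE=8 hhBbNnEe=16 hhBbNnee=8 hhbbNNEE=8 hhbbNNEe=16 hhbbNNee=8 hhbbNnEE=8 hhbbNnEe=16 hhbbNnee=8
HhBbNnEe hits 16/256; gcd=16; 16÷16/256÷16 = 1/16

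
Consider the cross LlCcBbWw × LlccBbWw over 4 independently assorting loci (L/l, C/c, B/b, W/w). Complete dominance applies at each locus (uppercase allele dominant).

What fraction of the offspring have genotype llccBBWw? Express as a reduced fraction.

LlCcBbWw gametes: LCBW×1, LCBw×1, LCbW×1, LCbw×1, LcBW×1, LcBw×1, LcbW×1, Lcbw×1, lCBW×1, lCBw×1, lCbW×1, lCbw×1, lcBW×1, lcBw×1, lcbW×1, lcbw×1
LlccBbWw gametes: LcBW×2, LcBw×2, LcbW×2, Lcbw×2, lcBW×2, lcBw×2, lcbW×2, lcbw×2
LlCcBbWw×LlccBbWw grid (16·16=256): LLCcBBWW=2 LLCcBBWw=4 LLCcBBww=2 LLCcBbWW=4 LLCcBbWw=8 LLCcBbww=4 LLCcbbWW=2 LLCcbbWw=4 LLCcbbww=2 LLccBBWW=2 LLccBBWw=4 LLccBBww=2 LLccBbWW=4 LLccBbWw=8 LLccBbww=4 LLccbbWW=2 LLccbbWw=4 LLccbbww=2 LlCcBBWW=4 LlCcBBWw=8 LlCcBBww=4 LlCcBbWW=8 LlCcBbWw=16 LlCcBbww=8 LlCcbbWW=4 LlCcbbWw=8 LlCcbbww=4 LlccBBWW=4 LlccBBWw=8 LlccBBww=4 LlccBbWW=8 LlccBbWw=16 LlccBbww=8 LlccbbWW=4 LlccbbWw=8 Llccbbww=4 llCcBBWW=2 llCcBBWw=4 llCcBBww=2 llCcBbWW=4 llCcBbWw=8 llCcBbww=4 llCcbbWW=2 llCcbbWw=4 llCcbbww=2 llccBBWW=2 llccBBWw=4 llccBBww=2 llccBbWW=4 llccBbWw=8 llccBbww=4 llccbbWW=2 llccbbWw=4 llccbbww=2
llccBBWw hits 4/256; gcd=4; 4÷4/256÷4 = 1/64

P(llccBBWw) = 1/64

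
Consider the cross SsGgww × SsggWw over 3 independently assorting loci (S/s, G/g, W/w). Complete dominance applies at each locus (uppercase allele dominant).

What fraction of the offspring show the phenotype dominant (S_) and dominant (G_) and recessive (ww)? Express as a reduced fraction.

SsGgww gametes: SGw×2, Sgw×2, sGw×2, sgw×2
SsggWw gametes: SgW×2, Sgw×2, sgW×2, sgw×2
SsGgww×SsggWw grid (8·8=64): SSGgWw=4 SSGgww=4 SSggWw=4 SSggww=4 SsGgWw=8 SsGgww=8 SsggWw=8 Ssggww=8 ssGgWw=4 ssGgww=4 ssggWw=4 ssggww=4
S_ G_ ww hits 12/64; gcd=4; 12÷4/64÷4 = 3/16

P(S_ G_ ww) = 3/16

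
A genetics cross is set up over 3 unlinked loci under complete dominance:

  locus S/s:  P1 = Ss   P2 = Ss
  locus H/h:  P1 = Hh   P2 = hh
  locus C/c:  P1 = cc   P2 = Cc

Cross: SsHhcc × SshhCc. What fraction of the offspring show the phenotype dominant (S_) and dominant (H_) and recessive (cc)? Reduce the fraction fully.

P(S_ H_ cc) = 3/16

SsHhcc gametes: SHc×2, Shc×2, sHc×2, shc×2
SshhCc gametes: ShC×2, Shc×2, shC×2, shc×2
SsHhcc×SshhCc grid (8·8=64): SSHhCc=4 SSHhcc=4 SShhCc=4 SShhcc=4 SsHhCc=8 SsHhcc=8 SshhCc=8 Sshhcc=8 ssHhCc=4 ssHhcc=4 sshhCc=4 sshhcc=4
S_ H_ cc hits 12/64; gcd=4; 12÷4/64÷4 = 3/16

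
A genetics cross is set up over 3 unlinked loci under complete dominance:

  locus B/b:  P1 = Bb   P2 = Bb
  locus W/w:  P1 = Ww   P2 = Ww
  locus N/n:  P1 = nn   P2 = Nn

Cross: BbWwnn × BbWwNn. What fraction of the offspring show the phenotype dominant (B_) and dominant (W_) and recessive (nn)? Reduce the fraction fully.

P(B_ W_ nn) = 9/32

BbWwnn gametes: BWn×2, Bwn×2, bWn×2, bwn×2
BbWwNn gametes: BWN×1, BWn×1, BwN×1, Bwn×1, bWN×1, bWn×1, bwN×1, bwn×1
BbWwnn×BbWwNn grid (8·8=64): BBWWNn=2 BBWWnn=2 BBWwNn=4 BBWwnn=4 BBwwNn=2 BBwwnn=2 BbWWNn=4 BbWWnn=4 BbWwNn=8 BbWwnn=8 BbwwNn=4 Bbwwnn=4 bbWWNn=2 bbWWnn=2 bbWwNn=4 bbWwnn=4 bbwwNn=2 bbwwnn=2
B_ W_ nn hits 18/64; gcd=2; 18÷2/64÷2 = 9/32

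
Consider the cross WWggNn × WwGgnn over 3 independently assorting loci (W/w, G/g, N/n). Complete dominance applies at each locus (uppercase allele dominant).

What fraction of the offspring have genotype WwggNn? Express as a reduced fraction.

P(WwggNn) = 1/8

WWggNn gametes: WgN×4, Wgn×4
WwGgnn gametes: WGn×2, Wgn×2, wGn×2, wgn×2
WWggNn×WwGgnn grid (8·8=64): WWGgNn=8 WWGgnn=8 WWggNn=8 WWggnn=8 WwGgNn=8 WwGgnn=8 WwggNn=8 Wwggnn=8
WwggNn hits 8/64; gcd=8; 8÷8/64÷8 = 1/8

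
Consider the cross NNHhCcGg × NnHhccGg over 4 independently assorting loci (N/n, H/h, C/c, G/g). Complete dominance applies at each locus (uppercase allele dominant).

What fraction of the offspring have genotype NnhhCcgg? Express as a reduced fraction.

NNHhCcGg gametes: NHCG×2, NHCg×2, NHcG×2, NHcg×2, NhCG×2, NhCg×2, NhcG×2, Nhcg×2
NnHhccGg gametes: NHcG×2, NHcg×2, NhcG×2, Nhcg×2, nHcG×2, nHcg×2, nhcG×2, nhcg×2
NNHhCcGg×NnHhccGg grid (16·16=256): NNHHCcGG=4 NNHHCcGg=8 NNHHCcgg=4 NNHHccGG=4 NNHHccGg=8 NNHHccgg=4 NNHhCcGG=8 NNHhCcGg=16 NNHhCcgg=8 NNHhccGG=8 NNHhccGg=16 NNHhccgg=8 NNhhCcGG=4 NNhhCcGg=8 NNhhCcgg=4 NNhhccGG=4 NNhhccGg=8 NNhhccgg=4 NnHHCcGG=4 NnHHCcGg=8 NnHHCcgg=4 NnHHccGG=4 NnHHccGg=8 NnHHccgg=4 NnHhCcGG=8 NnHhCcGg=16 NnHhCcgg=8 NnHhccGG=8 NnHhccGg=16 NnHhccgg=8 NnhhCcGG=4 NnhhCcGg=8 NnhhCcgg=4 NnhhccGG=4 NnhhccGg=8 Nnhhccgg=4
NnhhCcgg hits 4/256; gcd=4; 4÷4/256÷4 = 1/64

P(NnhhCcgg) = 1/64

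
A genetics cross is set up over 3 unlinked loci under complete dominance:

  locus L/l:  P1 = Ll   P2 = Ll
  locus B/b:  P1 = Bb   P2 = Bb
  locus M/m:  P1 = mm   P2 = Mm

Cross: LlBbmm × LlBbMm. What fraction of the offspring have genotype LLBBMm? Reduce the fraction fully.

LlBbmm gametes: LBm×2, Lbm×2, lBm×2, lbm×2
LlBbMm gametes: LBM×1, LBm×1, LbM×1, Lbm×1, lBM×1, lBm×1, lbM×1, lbm×1
LlBbmm×LlBbMm grid (8·8=64): LLBBMm=2 LLBBmm=2 LLBbMm=4 LLBbmm=4 LLbbMm=2 LLbbmm=2 LlBBMm=4 LlBBmm=4 LlBbMm=8 LlBbmm=8 LlbbMm=4 Llbbmm=4 llBBMm=2 llBBmm=2 llBbMm=4 llBbmm=4 llbbMm=2 llbbmm=2
LLBBMm hits 2/64; gcd=2; 2÷2/64÷2 = 1/32

P(LLBBMm) = 1/32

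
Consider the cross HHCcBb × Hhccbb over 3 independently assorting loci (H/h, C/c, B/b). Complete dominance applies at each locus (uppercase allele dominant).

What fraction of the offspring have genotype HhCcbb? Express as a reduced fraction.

HHCcBb gametes: HCB×2, HCb×2, HcB×2, Hcb×2
Hhccbb gametes: Hcb×4, hcb×4
HHCcBb×Hhccbb grid (8·8=64): HHCcBb=8 HHCcbb=8 HHccBb=8 HHccbb=8 HhCcBb=8 HhCcbb=8 HhccBb=8 Hhccbb=8
HhCcbb hits 8/64; gcd=8; 8÷8/64÷8 = 1/8

P(HhCcbb) = 1/8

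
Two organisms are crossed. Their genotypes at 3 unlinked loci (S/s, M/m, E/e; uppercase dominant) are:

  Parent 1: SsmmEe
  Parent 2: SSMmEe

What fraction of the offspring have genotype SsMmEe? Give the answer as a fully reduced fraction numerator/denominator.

SsmmEe gametes: SmE×2, Sme×2, smE×2, sme×2
SSMmEe gametes: SME×2, SMe×2, SmE×2, Sme×2
SsmmEe×SSMmEe grid (8·8=64): SSMmEE=4 SSMmEe=8 SSMmee=4 SSmmEE=4 SSmmEe=8 SSmmee=4 SsMmEE=4 SsMmEe=8 SsMmee=4 SsmmEE=4 SsmmEe=8 Ssmmee=4
SsMmEe hits 8/64; gcd=8; 8÷8/64÷8 = 1/8

P(SsMmEe) = 1/8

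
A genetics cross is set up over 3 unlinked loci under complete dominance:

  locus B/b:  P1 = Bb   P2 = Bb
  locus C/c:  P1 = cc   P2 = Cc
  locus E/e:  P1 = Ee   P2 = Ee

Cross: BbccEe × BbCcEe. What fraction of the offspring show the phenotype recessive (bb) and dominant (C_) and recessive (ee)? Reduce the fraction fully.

BbccEe gametes: BcE×2, Bce×2, bcE×2, bce×2
BbCcEe gametes: BCE×1, BCe×1, BcE×1, Bce×1, bCE×1, bCe×1, bcE×1, bce×1
BbccEe×BbCcEe grid (8·8=64): BBCcEE=2 BBCcEe=4 BBCcee=2 BBccEE=2 BBccEe=4 BBccee=2 BbCcEE=4 BbCcEe=8 BbCcee=4 BbccEE=4 BbccEe=8 Bbccee=4 bbCcEE=2 bbCcEe=4 bbCcee=2 bbccEE=2 bbccEe=4 bbccee=2
bb C_ ee hits 2/64; gcd=2; 2÷2/64÷2 = 1/32

P(bb C_ ee) = 1/32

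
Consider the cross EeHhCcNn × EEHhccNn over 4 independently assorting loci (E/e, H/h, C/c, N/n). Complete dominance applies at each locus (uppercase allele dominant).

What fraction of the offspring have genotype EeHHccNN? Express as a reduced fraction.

EeHhCcNn gametes: EHCN×1, EHCn×1, EHcN×1, EHcn×1, EhCN×1, EhCn×1, EhcN×1, Ehcn×1, eHCN×1, eHCn×1, eHcN×1, eHcn×1, ehCN×1, ehCn×1, ehcN×1, ehcn×1
EEHhccNn gametes: EHcN×4, EHcn×4, EhcN×4, Ehcn×4
EeHhCcNn×EEHhccNn grid (16·16=256): EEHHCcNN=4 EEHHCcNn=8 EEHHCcnn=4 EEHHccNN=4 EEHHccNn=8 EEHHccnn=4 EEHhCcNN=8 EEHhCcNn=16 EEHhCcnn=8 EEHhccNN=8 EEHhccNn=16 EEHhccnn=8 EEhhCcNN=4 EEhhCcNn=8 EEhhCcnn=4 EEhhccNN=4 EEhhccNn=8 EEhhccnn=4 EeHHCcNN=4 EeHHCcNn=8 EeHHCcnn=4 EeHHccNN=4 EeHHccNn=8 EeHHccnn=4 EeHhCcNN=8 EeHhCcNn=16 EeHhCcnn=8 EeHhccNN=8 EeHhccNn=16 EeHhccnn=8 EehhCcNN=4 EehhCcNn=8 EehhCcnn=4 EehhccNN=4 EehhccNn=8 Eehhccnn=4
EeHHccNN hits 4/256; gcd=4; 4÷4/256÷4 = 1/64

P(EeHHccNN) = 1/64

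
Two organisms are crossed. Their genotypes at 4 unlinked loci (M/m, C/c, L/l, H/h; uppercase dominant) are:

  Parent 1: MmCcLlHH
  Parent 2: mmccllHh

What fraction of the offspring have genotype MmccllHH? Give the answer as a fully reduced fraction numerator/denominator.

MmCcLlHH gametes: MCLH×2, MClH×2, McLH×2, MclH×2, mCLH×2, mClH×2, mcLH×2, mclH×2
mmccllHh gametes: mclH×8, mclh×8
MmCcLlHH×mmccllHh grid (16·16=256): MmCcLlHH=16 MmCcLlHh=16 MmCcllHH=16 MmCcllHh=16 MmccLlHH=16 MmccLlHh=16 MmccllHH=16 MmccllHh=16 mmCcLlHH=16 mmCcLlHh=16 mmCcllHH=16 mmCcllHh=16 mmccLlHH=16 mmccLlHh=16 mmccllHH=16 mmccllHh=16
MmccllHH hits 16/256; gcd=16; 16÷16/256÷16 = 1/16

P(MmccllHH) = 1/16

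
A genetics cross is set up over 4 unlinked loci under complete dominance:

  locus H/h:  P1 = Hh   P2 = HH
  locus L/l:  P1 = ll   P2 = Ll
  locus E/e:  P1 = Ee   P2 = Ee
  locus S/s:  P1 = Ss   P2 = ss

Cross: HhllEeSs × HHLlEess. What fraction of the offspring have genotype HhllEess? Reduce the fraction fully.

P(HhllEess) = 1/16

HhllEeSs gametes: HlES×2, HlEs×2, HleS×2, Hles×2, hlES×2, hlEs×2, hleS×2, hles×2
HHLlEess gametes: HLEs×4, HLes×4, HlEs×4, Hles×4
HhllEeSs×HHLlEess grid (16·16=256): HHLlEESs=8 HHLlEEss=8 HHLlEeSs=16 HHLlEess=16 HHLleeSs=8 HHLleess=8 HHllEESs=8 HHllEEss=8 HHllEeSs=16 HHllEess=16 HHlleeSs=8 HHlleess=8 HhLlEESs=8 HhLlEEss=8 HhLlEeSs=16 HhLlEess=16 HhLleeSs=8 HhLleess=8 HhllEESs=8 HhllEEss=8 HhllEeSs=16 HhllEess=16 HhlleeSs=8 Hhlleess=8
HhllEess hits 16/256; gcd=16; 16÷16/256÷16 = 1/16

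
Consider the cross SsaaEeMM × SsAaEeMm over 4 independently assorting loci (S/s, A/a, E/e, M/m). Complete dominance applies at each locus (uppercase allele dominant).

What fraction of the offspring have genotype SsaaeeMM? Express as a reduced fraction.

SsaaEeMM gametes: SaEM×4, SaeM×4, saEM×4, saeM×4
SsAaEeMm gametes: SAEM×1, SAEm×1, SAeM×1, SAem×1, SaEM×1, SaEm×1, SaeM×1, Saem×1, sAEM×1, sAEm×1, sAeM×1, sAem×1, saEM×1, saEm×1, saeM×1, saem×1
SsaaEeMM×SsAaEeMm grid (16·16=256): SSAaEEMM=4 SSAaEEMm=4 SSAaEeMM=8 SSAaEeMm=8 SSAaeeMM=4 SSAaeeMm=4 SSaaEEMM=4 SSaaEEMm=4 SSaaEeMM=8 SSaaEeMm=8 SSaaeeMM=4 SSaaeeMm=4 SsAaEEMM=8 SsAaEEMm=8 SsAaEeMM=16 SsAaEeMm=16 SsAaeeMM=8 SsAaeeMm=8 SsaaEEMM=8 SsaaEEMm=8 SsaaEeMM=16 SsaaEeMm=16 SsaaeeMM=8 SsaaeeMm=8 ssAaEEMM=4 ssAaEEMm=4 ssAaEeMM=8 ssAaEeMm=8 ssAaeeMM=4 ssAaeeMm=4 ssaaEEMM=4 ssaaEEMm=4 ssaaEeMM=8 ssaaEeMm=8 ssaaeeMM=4 ssaaeeMm=4
SsaaeeMM hits 8/256; gcd=8; 8÷8/256÷8 = 1/32

P(SsaaeeMM) = 1/32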